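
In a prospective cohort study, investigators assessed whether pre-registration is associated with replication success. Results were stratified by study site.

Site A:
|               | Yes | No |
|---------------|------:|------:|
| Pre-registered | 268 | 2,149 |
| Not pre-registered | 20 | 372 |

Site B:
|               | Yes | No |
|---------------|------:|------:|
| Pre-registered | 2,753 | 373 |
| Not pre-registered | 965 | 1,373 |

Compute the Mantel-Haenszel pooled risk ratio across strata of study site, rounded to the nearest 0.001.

2.135

RR_MH = Σ(aᵢ·n₀ᵢ/nᵢ) / Σ(cᵢ·n₁ᵢ/nᵢ), with n₁ᵢ = aᵢ+bᵢ (exposed), n₀ᵢ = cᵢ+dᵢ (unexposed), nᵢ = n₁ᵢ+n₀ᵢ.
Stratum 1 (Site A): n₁ = 2417, n₀ = 392, n = 2809; a·n₀/n = 268·392/2809 = 37.3998; c·n₁/n = 20·2417/2809 = 17.2090
Stratum 2 (Site B): n₁ = 3126, n₀ = 2338, n = 5464; a·n₀/n = 2753·2338/5464 = 1177.9857; c·n₁/n = 965·3126/5464 = 552.0846
RR_MH = (37.3998 + 1177.9857) / (17.2090 + 552.0846) = 1215.3855 / 569.2935 = 2.13490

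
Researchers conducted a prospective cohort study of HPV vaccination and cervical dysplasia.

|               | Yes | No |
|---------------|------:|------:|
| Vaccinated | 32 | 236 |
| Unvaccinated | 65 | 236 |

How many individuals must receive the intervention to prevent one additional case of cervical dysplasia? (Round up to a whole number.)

Risk in treated group = 32/268 = 0.11940; risk in control = 65/301 = 0.21595.
Absolute risk reduction = 0.21595 − 0.11940 = 0.09654
NNT = 1 / ARR = 1 / 0.09654 = 10.358 → round up → 11

11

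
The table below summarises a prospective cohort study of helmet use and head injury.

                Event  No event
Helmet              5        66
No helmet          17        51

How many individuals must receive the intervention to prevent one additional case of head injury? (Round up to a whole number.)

Risk in treated group = 5/71 = 0.07042; risk in control = 17/68 = 0.25000.
Absolute risk reduction = 0.25000 − 0.07042 = 0.17958
NNT = 1 / ARR = 1 / 0.17958 = 5.569 → round up → 6

6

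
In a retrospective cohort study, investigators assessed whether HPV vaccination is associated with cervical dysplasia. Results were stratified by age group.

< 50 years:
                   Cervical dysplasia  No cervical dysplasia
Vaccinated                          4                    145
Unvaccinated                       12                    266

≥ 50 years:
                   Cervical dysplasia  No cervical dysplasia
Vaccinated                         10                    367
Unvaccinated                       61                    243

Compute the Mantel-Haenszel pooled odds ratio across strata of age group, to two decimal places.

OR_MH = Σ(aᵢdᵢ/nᵢ) / Σ(bᵢcᵢ/nᵢ), where nᵢ is the stratum total.
Stratum 1 (< 50 years): n = 427; a·d/n = 4·266/427 = 2.4918; b·c/n = 145·12/427 = 4.0749
Stratum 2 (≥ 50 years): n = 681; a·d/n = 10·243/681 = 3.5683; b·c/n = 367·61/681 = 32.8737
OR_MH = (2.4918 + 3.5683) / (4.0749 + 32.8737) = 6.0601 / 36.9487 = 0.16401

0.16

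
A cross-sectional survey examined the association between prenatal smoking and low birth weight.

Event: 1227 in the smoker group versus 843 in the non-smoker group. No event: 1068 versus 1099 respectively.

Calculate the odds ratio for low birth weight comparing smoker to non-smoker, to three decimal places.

From the description: a = 1227, b = 1068, c = 843, d = 1099.
OR = (a·d)/(b·c) = (1227 × 1099) / (1068 × 843) = 1348473 / 900324 = 1.49776
The odds of low birth weight are about 1.50 times as high in the smoker group.

1.498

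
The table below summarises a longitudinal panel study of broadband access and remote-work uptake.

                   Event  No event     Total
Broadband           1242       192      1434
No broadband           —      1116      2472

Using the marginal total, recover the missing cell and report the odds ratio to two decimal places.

The missing cell is in the unexposed row: 2472 − 1116 = 1356.
So a = 1242, b = 192, c = 1356, d = 1116.
OR = (a·d)/(b·c) = (1242 × 1116) / (192 × 1356) = 1386072 / 260352 = 5.32384

5.32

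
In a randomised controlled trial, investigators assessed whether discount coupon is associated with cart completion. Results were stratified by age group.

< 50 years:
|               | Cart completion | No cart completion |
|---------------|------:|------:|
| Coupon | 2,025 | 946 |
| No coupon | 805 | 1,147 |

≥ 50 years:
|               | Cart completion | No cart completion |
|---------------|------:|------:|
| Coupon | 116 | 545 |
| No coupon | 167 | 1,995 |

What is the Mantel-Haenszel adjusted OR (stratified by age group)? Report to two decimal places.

2.96

OR_MH = Σ(aᵢdᵢ/nᵢ) / Σ(bᵢcᵢ/nᵢ), where nᵢ is the stratum total.
Stratum 1 (< 50 years): n = 4923; a·d/n = 2025·1147/4923 = 471.8007; b·c/n = 946·805/4923 = 154.6882
Stratum 2 (≥ 50 years): n = 2823; a·d/n = 116·1995/2823 = 81.9766; b·c/n = 545·167/2823 = 32.2405
OR_MH = (471.8007 + 81.9766) / (154.6882 + 32.2405) = 553.7774 / 186.9287 = 2.96251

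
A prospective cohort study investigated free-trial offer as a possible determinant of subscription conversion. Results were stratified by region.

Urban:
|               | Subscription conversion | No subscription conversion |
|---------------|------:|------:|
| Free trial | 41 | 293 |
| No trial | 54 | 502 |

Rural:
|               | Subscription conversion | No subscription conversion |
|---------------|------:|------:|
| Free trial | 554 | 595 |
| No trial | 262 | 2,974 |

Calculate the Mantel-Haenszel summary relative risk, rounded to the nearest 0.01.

RR_MH = Σ(aᵢ·n₀ᵢ/nᵢ) / Σ(cᵢ·n₁ᵢ/nᵢ), with n₁ᵢ = aᵢ+bᵢ (exposed), n₀ᵢ = cᵢ+dᵢ (unexposed), nᵢ = n₁ᵢ+n₀ᵢ.
Stratum 1 (Urban): n₁ = 334, n₀ = 556, n = 890; a·n₀/n = 41·556/890 = 25.6135; c·n₁/n = 54·334/890 = 20.2652
Stratum 2 (Rural): n₁ = 1149, n₀ = 3236, n = 4385; a·n₀/n = 554·3236/4385 = 408.8356; c·n₁/n = 262·1149/4385 = 68.6518
RR_MH = (25.6135 + 408.8356) / (20.2652 + 68.6518) = 434.4491 / 88.9169 = 4.88601

4.89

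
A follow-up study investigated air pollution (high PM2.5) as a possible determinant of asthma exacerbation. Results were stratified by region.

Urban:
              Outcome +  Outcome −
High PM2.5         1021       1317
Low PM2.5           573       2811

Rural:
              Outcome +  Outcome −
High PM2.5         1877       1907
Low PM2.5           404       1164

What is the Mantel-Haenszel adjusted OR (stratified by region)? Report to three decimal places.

OR_MH = Σ(aᵢdᵢ/nᵢ) / Σ(bᵢcᵢ/nᵢ), where nᵢ is the stratum total.
Stratum 1 (Urban): n = 5722; a·d/n = 1021·2811/5722 = 501.5783; b·c/n = 1317·573/5722 = 131.8841
Stratum 2 (Rural): n = 5352; a·d/n = 1877·1164/5352 = 408.2265; b·c/n = 1907·404/5352 = 143.9514
OR_MH = (501.5783 + 408.2265) / (131.8841 + 143.9514) = 909.8048 / 275.8356 = 3.29836

3.298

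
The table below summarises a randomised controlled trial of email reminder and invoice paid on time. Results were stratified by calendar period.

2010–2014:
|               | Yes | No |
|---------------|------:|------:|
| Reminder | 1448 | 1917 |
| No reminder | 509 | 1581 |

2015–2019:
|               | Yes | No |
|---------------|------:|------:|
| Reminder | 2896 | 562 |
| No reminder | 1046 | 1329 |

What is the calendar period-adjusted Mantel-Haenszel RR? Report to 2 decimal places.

RR_MH = Σ(aᵢ·n₀ᵢ/nᵢ) / Σ(cᵢ·n₁ᵢ/nᵢ), with n₁ᵢ = aᵢ+bᵢ (exposed), n₀ᵢ = cᵢ+dᵢ (unexposed), nᵢ = n₁ᵢ+n₀ᵢ.
Stratum 1 (2010–2014): n₁ = 3365, n₀ = 2090, n = 5455; a·n₀/n = 1448·2090/5455 = 554.7791; c·n₁/n = 509·3365/5455 = 313.9844
Stratum 2 (2015–2019): n₁ = 3458, n₀ = 2375, n = 5833; a·n₀/n = 2896·2375/5833 = 1179.1531; c·n₁/n = 1046·3458/5833 = 620.1042
RR_MH = (554.7791 + 1179.1531) / (313.9844 + 620.1042) = 1733.9322 / 934.0887 = 1.85628

1.86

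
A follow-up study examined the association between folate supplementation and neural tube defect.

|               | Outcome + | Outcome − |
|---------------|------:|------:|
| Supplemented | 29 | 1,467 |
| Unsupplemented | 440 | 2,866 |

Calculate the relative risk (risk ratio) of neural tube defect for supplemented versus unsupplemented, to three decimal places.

Cells: a = 29, b = 1467, c = 440, d = 2866.
Risk in exposed = 29/1496 = 0.01939; risk in unexposed = 440/3306 = 0.13309.
RR = 0.01939 / 0.13309 = 0.14565
The risk is 85% lower among the exposed than among the unexposed.

0.146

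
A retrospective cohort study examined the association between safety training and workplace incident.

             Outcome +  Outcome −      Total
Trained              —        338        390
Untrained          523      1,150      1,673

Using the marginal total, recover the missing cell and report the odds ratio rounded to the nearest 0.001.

The missing cell is in the exposed row: 390 − 338 = 52.
So a = 52, b = 338, c = 523, d = 1150.
OR = (a·d)/(b·c) = (52 × 1150) / (338 × 523) = 59800 / 176774 = 0.33829

0.338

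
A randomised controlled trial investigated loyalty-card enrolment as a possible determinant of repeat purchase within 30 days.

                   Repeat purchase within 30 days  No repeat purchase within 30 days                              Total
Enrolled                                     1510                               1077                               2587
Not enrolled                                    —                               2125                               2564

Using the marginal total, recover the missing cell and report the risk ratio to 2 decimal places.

3.41

The missing cell is in the unexposed row: 2564 − 2125 = 439.
So a = 1510, b = 1077, c = 439, d = 2125.
RR = [a/(a+b)] / [c/(c+d)] = (1510/2587) / (439/2564) = 0.58369/0.17122 = 3.40906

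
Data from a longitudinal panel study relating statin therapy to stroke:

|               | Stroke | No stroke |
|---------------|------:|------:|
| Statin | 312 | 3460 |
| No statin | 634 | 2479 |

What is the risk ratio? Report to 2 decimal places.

0.41

Cells: a = 312, b = 3460, c = 634, d = 2479.
Risk in exposed = 312/3772 = 0.08271; risk in unexposed = 634/3113 = 0.20366.
RR = 0.08271 / 0.20366 = 0.40614
The risk is 59% lower among the exposed than among the unexposed.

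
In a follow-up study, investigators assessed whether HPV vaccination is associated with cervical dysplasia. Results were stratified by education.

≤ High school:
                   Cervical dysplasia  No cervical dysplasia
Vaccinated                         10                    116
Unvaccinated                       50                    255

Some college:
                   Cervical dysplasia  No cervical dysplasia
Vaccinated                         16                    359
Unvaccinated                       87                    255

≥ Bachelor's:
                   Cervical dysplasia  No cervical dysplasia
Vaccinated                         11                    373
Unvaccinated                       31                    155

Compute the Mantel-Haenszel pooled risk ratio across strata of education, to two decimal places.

0.23

RR_MH = Σ(aᵢ·n₀ᵢ/nᵢ) / Σ(cᵢ·n₁ᵢ/nᵢ), with n₁ᵢ = aᵢ+bᵢ (exposed), n₀ᵢ = cᵢ+dᵢ (unexposed), nᵢ = n₁ᵢ+n₀ᵢ.
Stratum 1 (≤ High school): n₁ = 126, n₀ = 305, n = 431; a·n₀/n = 10·305/431 = 7.0766; c·n₁/n = 50·126/431 = 14.6172
Stratum 2 (Some college): n₁ = 375, n₀ = 342, n = 717; a·n₀/n = 16·342/717 = 7.6318; c·n₁/n = 87·375/717 = 45.5021
Stratum 3 (≥ Bachelor's): n₁ = 384, n₀ = 186, n = 570; a·n₀/n = 11·186/570 = 3.5895; c·n₁/n = 31·384/570 = 20.8842
RR_MH = (7.0766 + 7.6318 + 3.5895) / (14.6172 + 45.5021 + 20.8842) = 18.2978 / 81.0035 = 0.22589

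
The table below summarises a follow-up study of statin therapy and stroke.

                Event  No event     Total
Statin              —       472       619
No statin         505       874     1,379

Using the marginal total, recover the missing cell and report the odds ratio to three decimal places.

0.539

The missing cell is in the exposed row: 619 − 472 = 147.
So a = 147, b = 472, c = 505, d = 874.
OR = (a·d)/(b·c) = (147 × 874) / (472 × 505) = 128478 / 238360 = 0.53901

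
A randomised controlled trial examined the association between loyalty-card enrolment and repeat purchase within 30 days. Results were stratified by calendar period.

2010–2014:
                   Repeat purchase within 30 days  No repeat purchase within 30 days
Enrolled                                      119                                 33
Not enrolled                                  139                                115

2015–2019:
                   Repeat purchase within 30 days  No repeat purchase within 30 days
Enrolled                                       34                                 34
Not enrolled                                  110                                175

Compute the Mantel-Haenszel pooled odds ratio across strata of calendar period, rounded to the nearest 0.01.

OR_MH = Σ(aᵢdᵢ/nᵢ) / Σ(bᵢcᵢ/nᵢ), where nᵢ is the stratum total.
Stratum 1 (2010–2014): n = 406; a·d/n = 119·115/406 = 33.7069; b·c/n = 33·139/406 = 11.2980
Stratum 2 (2015–2019): n = 353; a·d/n = 34·175/353 = 16.8555; b·c/n = 34·110/353 = 10.5949
OR_MH = (33.7069 + 16.8555) / (11.2980 + 10.5949) = 50.5624 / 21.8929 = 2.30953

2.31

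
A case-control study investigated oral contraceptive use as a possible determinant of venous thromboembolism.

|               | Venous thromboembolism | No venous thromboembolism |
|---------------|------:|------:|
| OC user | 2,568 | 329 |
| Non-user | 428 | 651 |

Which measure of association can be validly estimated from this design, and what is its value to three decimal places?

11.872

Cells: a = 2568, b = 329, c = 428, d = 651.
This is a case-control study: participants were sampled on outcome status, so risks in the source population cannot be estimated directly — relative risk is not valid here. The odds ratio is the appropriate measure.
OR = (a·d)/(b·c) = (2568 × 651) / (329 × 428) = 1671768 / 140812 = 11.87234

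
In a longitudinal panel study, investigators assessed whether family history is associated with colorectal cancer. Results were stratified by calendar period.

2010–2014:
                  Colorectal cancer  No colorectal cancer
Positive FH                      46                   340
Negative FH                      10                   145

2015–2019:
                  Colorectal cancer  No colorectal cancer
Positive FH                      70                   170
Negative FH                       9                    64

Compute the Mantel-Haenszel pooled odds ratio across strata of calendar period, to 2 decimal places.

2.38

OR_MH = Σ(aᵢdᵢ/nᵢ) / Σ(bᵢcᵢ/nᵢ), where nᵢ is the stratum total.
Stratum 1 (2010–2014): n = 541; a·d/n = 46·145/541 = 12.3290; b·c/n = 340·10/541 = 6.2847
Stratum 2 (2015–2019): n = 313; a·d/n = 70·64/313 = 14.3131; b·c/n = 170·9/313 = 4.8882
OR_MH = (12.3290 + 14.3131) / (6.2847 + 4.8882) = 26.6421 / 11.1728 = 2.38454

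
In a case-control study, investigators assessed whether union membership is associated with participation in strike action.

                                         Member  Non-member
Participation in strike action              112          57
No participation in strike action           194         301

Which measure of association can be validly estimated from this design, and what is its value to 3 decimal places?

Reading the table with exposure as columns: a = 112 (Member, case), b = 194 (Member, non-case), c = 57 (Non-member, case), d = 301.
This is a case-control study: participants were sampled on outcome status, so risks in the source population cannot be estimated directly — relative risk is not valid here. The odds ratio is the appropriate measure.
OR = (a·d)/(b·c) = (112 × 301) / (194 × 57) = 33712 / 11058 = 3.04865

3.049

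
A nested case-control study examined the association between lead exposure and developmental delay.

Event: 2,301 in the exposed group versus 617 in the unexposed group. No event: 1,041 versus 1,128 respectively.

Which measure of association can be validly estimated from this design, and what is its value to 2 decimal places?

4.04

From the description: a = 2301, b = 1041, c = 617, d = 1128.
This is a nested case-control study: participants were sampled on outcome status, so risks in the source population cannot be estimated directly — relative risk is not valid here. The odds ratio is the appropriate measure.
OR = (a·d)/(b·c) = (2301 × 1128) / (1041 × 617) = 2595528 / 642297 = 4.04101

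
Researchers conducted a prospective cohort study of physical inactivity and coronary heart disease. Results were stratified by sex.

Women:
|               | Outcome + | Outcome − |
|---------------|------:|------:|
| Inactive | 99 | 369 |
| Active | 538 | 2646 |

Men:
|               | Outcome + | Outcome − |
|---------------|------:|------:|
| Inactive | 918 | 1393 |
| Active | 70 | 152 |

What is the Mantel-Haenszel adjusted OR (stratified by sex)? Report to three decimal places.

OR_MH = Σ(aᵢdᵢ/nᵢ) / Σ(bᵢcᵢ/nᵢ), where nᵢ is the stratum total.
Stratum 1 (Women): n = 3652; a·d/n = 99·2646/3652 = 71.7289; b·c/n = 369·538/3652 = 54.3598
Stratum 2 (Men): n = 2533; a·d/n = 918·152/2533 = 55.0872; b·c/n = 1393·70/2533 = 38.4959
OR_MH = (71.7289 + 55.0872) / (54.3598 + 38.4959) = 126.8162 / 92.8557 = 1.36573

1.366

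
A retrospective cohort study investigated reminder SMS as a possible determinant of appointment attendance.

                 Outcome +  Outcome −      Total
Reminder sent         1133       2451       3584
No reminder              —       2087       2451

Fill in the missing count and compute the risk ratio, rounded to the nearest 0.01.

2.13

The missing cell is in the unexposed row: 2451 − 2087 = 364.
So a = 1133, b = 2451, c = 364, d = 2087.
RR = [a/(a+b)] / [c/(c+d)] = (1133/3584) / (364/2451) = 0.31613/0.14851 = 2.12865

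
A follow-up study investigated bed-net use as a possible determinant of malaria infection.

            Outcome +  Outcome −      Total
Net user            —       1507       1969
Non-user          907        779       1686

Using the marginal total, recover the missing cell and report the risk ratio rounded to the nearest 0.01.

The missing cell is in the exposed row: 1969 − 1507 = 462.
So a = 462, b = 1507, c = 907, d = 779.
RR = [a/(a+b)] / [c/(c+d)] = (462/1969) / (907/1686) = 0.23464/0.53796 = 0.43616

0.44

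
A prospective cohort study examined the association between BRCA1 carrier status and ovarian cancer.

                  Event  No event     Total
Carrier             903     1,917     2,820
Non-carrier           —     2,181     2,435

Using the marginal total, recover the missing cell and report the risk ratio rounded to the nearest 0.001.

3.070

The missing cell is in the unexposed row: 2435 − 2181 = 254.
So a = 903, b = 1917, c = 254, d = 2181.
RR = [a/(a+b)] / [c/(c+d)] = (903/2820) / (254/2435) = 0.32021/0.10431 = 3.06976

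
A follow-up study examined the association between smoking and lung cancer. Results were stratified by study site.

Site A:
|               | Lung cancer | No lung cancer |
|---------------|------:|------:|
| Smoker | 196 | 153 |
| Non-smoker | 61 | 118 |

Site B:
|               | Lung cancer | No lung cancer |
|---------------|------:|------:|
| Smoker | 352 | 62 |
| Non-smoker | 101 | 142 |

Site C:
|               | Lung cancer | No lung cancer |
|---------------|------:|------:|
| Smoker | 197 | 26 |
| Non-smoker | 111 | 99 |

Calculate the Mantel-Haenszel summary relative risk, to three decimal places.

1.813

RR_MH = Σ(aᵢ·n₀ᵢ/nᵢ) / Σ(cᵢ·n₁ᵢ/nᵢ), with n₁ᵢ = aᵢ+bᵢ (exposed), n₀ᵢ = cᵢ+dᵢ (unexposed), nᵢ = n₁ᵢ+n₀ᵢ.
Stratum 1 (Site A): n₁ = 349, n₀ = 179, n = 528; a·n₀/n = 196·179/528 = 66.4470; c·n₁/n = 61·349/528 = 40.3201
Stratum 2 (Site B): n₁ = 414, n₀ = 243, n = 657; a·n₀/n = 352·243/657 = 130.1918; c·n₁/n = 101·414/657 = 63.6438
Stratum 3 (Site C): n₁ = 223, n₀ = 210, n = 433; a·n₀/n = 197·210/433 = 95.5427; c·n₁/n = 111·223/433 = 57.1663
RR_MH = (66.4470 + 130.1918 + 95.5427) / (40.3201 + 63.6438 + 57.1663) = 292.1815 / 161.1302 = 1.81333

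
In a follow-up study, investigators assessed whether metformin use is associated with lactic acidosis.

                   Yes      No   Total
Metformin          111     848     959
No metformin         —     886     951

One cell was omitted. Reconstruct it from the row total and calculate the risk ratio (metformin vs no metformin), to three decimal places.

The missing cell is in the unexposed row: 951 − 886 = 65.
So a = 111, b = 848, c = 65, d = 886.
RR = [a/(a+b)] / [c/(c+d)] = (111/959) / (65/951) = 0.11575/0.06835 = 1.69345

1.693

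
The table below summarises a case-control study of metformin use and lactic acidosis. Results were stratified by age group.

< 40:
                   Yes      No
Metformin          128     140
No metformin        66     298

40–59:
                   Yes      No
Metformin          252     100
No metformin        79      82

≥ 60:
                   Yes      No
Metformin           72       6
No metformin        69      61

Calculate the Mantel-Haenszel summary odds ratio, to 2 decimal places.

OR_MH = Σ(aᵢdᵢ/nᵢ) / Σ(bᵢcᵢ/nᵢ), where nᵢ is the stratum total.
Stratum 1 (< 40): n = 632; a·d/n = 128·298/632 = 60.3544; b·c/n = 140·66/632 = 14.6203
Stratum 2 (40–59): n = 513; a·d/n = 252·82/513 = 40.2807; b·c/n = 100·79/513 = 15.3996
Stratum 3 (≥ 60): n = 208; a·d/n = 72·61/208 = 21.1154; b·c/n = 6·69/208 = 1.9904
OR_MH = (60.3544 + 40.2807 + 21.1154) / (14.6203 + 15.3996 + 1.9904) = 121.7505 / 32.0102 = 3.80349

3.80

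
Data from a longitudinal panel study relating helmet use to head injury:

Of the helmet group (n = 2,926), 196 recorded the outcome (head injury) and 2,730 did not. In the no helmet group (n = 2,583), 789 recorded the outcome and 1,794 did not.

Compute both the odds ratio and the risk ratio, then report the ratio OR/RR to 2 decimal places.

From the description: a = 196, b = 2730, c = 789, d = 1794.
OR = (196·1794)/(2730·789) = 351624/2153970 = 0.16324
Risk in exposed = 196/2926 = 0.06699; risk in unexposed = 789/2583 = 0.30546; RR = 0.21930
OR/RR = 0.16324 / 0.21930 = 0.74441
The outcome is not rare, so the OR lies further from 1 than the RR.

0.74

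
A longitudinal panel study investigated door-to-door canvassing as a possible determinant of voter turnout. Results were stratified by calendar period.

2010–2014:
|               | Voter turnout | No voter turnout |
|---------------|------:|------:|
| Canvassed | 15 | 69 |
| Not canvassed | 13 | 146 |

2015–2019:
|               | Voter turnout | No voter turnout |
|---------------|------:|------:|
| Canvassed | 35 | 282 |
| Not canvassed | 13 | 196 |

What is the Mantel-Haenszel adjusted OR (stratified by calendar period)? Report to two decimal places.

OR_MH = Σ(aᵢdᵢ/nᵢ) / Σ(bᵢcᵢ/nᵢ), where nᵢ is the stratum total.
Stratum 1 (2010–2014): n = 243; a·d/n = 15·146/243 = 9.0123; b·c/n = 69·13/243 = 3.6914
Stratum 2 (2015–2019): n = 526; a·d/n = 35·196/526 = 13.0418; b·c/n = 282·13/526 = 6.9696
OR_MH = (9.0123 + 13.0418) / (3.6914 + 6.9696) = 22.0542 / 10.6609 = 2.06869

2.07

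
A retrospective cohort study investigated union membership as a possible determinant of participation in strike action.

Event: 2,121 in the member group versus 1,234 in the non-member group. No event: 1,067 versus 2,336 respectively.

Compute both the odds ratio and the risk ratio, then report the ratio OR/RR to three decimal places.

1.955

From the description: a = 2121, b = 1067, c = 1234, d = 2336.
OR = (2121·2336)/(1067·1234) = 4954656/1316678 = 3.76300
Risk in exposed = 2121/3188 = 0.66531; risk in unexposed = 1234/3570 = 0.34566; RR = 1.92475
OR/RR = 3.76300 / 1.92475 = 1.95505
The outcome is not rare, so the OR lies further from 1 than the RR.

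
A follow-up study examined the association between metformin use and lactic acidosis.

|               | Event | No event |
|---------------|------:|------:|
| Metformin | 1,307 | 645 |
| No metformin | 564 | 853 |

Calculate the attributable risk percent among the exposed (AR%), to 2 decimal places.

Cells: a = 1307, b = 645, c = 564, d = 853.
Risk in exposed = 1307/1952 = 0.66957; risk in unexposed = 564/1417 = 0.39802.
RR = 0.66957/0.39802 = 1.68223
AR% = (RR − 1)/RR × 100 = (1.68223 − 1)/1.68223 × 100 = 40.5553%

40.56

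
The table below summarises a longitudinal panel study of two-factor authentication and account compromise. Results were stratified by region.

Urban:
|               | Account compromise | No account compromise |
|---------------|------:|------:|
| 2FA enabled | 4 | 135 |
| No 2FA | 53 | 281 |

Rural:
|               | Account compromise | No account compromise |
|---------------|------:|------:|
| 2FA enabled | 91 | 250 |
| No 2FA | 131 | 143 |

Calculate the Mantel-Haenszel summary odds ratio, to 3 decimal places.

OR_MH = Σ(aᵢdᵢ/nᵢ) / Σ(bᵢcᵢ/nᵢ), where nᵢ is the stratum total.
Stratum 1 (Urban): n = 473; a·d/n = 4·281/473 = 2.3763; b·c/n = 135·53/473 = 15.1268
Stratum 2 (Rural): n = 615; a·d/n = 91·143/615 = 21.1593; b·c/n = 250·131/615 = 53.2520
OR_MH = (2.3763 + 21.1593) / (15.1268 + 53.2520) = 23.5357 / 68.3789 = 0.34420

0.344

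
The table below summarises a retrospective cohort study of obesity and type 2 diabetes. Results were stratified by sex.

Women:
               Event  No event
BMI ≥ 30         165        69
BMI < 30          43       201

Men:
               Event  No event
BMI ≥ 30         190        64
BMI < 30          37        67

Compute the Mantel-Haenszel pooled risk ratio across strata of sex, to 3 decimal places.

RR_MH = Σ(aᵢ·n₀ᵢ/nᵢ) / Σ(cᵢ·n₁ᵢ/nᵢ), with n₁ᵢ = aᵢ+bᵢ (exposed), n₀ᵢ = cᵢ+dᵢ (unexposed), nᵢ = n₁ᵢ+n₀ᵢ.
Stratum 1 (Women): n₁ = 234, n₀ = 244, n = 478; a·n₀/n = 165·244/478 = 84.2259; c·n₁/n = 43·234/478 = 21.0502
Stratum 2 (Men): n₁ = 254, n₀ = 104, n = 358; a·n₀/n = 190·104/358 = 55.1955; c·n₁/n = 37·254/358 = 26.2514
RR_MH = (84.2259 + 55.1955) / (21.0502 + 26.2514) = 139.4215 / 47.3016 = 2.94750

2.947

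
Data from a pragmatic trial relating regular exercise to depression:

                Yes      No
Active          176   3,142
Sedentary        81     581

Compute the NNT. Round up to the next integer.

15

Risk in treated group = 176/3318 = 0.05304; risk in control = 81/662 = 0.12236.
Absolute risk reduction = 0.12236 − 0.05304 = 0.06931
NNT = 1 / ARR = 1 / 0.06931 = 14.427 → round up → 15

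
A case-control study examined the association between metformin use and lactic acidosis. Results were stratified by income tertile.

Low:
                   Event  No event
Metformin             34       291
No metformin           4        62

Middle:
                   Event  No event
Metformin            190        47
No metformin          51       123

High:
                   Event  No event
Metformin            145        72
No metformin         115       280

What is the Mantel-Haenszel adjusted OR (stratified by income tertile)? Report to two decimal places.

5.76

OR_MH = Σ(aᵢdᵢ/nᵢ) / Σ(bᵢcᵢ/nᵢ), where nᵢ is the stratum total.
Stratum 1 (Low): n = 391; a·d/n = 34·62/391 = 5.3913; b·c/n = 291·4/391 = 2.9770
Stratum 2 (Middle): n = 411; a·d/n = 190·123/411 = 56.8613; b·c/n = 47·51/411 = 5.8321
Stratum 3 (High): n = 612; a·d/n = 145·280/612 = 66.3399; b·c/n = 72·115/612 = 13.5294
OR_MH = (5.3913 + 56.8613 + 66.3399) / (2.9770 + 5.8321 + 13.5294) = 128.5925 / 22.3385 = 5.75654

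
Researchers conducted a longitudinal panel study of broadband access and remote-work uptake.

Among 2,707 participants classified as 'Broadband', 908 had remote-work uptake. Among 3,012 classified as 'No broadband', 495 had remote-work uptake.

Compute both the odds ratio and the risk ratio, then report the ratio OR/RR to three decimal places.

1.257

From the description: a = 908, b = 1799, c = 495, d = 2517.
OR = (908·2517)/(1799·495) = 2285436/890505 = 2.56645
Risk in exposed = 908/2707 = 0.33543; risk in unexposed = 495/3012 = 0.16434; RR = 2.04102
OR/RR = 2.56645 / 2.04102 = 1.25743
The outcome is not rare, so the OR lies further from 1 than the RR.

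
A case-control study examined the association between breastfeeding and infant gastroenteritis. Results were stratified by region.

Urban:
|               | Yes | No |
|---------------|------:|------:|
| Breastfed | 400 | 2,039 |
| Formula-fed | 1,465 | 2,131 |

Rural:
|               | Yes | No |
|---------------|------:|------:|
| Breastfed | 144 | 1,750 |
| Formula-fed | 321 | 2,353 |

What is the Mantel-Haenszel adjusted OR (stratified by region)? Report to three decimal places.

OR_MH = Σ(aᵢdᵢ/nᵢ) / Σ(bᵢcᵢ/nᵢ), where nᵢ is the stratum total.
Stratum 1 (Urban): n = 6035; a·d/n = 400·2131/6035 = 141.2428; b·c/n = 2039·1465/6035 = 494.9685
Stratum 2 (Rural): n = 4568; a·d/n = 144·2353/4568 = 74.1751; b·c/n = 1750·321/4568 = 122.9750
OR_MH = (141.2428 + 74.1751) / (494.9685 + 122.9750) = 215.4179 / 617.9436 = 0.34860

0.349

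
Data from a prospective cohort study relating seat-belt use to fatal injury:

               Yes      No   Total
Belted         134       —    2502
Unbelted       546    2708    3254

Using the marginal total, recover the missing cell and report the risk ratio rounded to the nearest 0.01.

The missing cell is in the exposed row: 2502 − 134 = 2368.
So a = 134, b = 2368, c = 546, d = 2708.
RR = [a/(a+b)] / [c/(c+d)] = (134/2502) / (546/3254) = 0.05356/0.16779 = 0.31918

0.32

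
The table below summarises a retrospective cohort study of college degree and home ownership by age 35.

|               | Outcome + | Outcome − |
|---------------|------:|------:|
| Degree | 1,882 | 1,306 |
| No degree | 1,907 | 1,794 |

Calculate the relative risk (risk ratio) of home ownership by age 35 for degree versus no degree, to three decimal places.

1.146

Cells: a = 1882, b = 1306, c = 1907, d = 1794.
Risk in exposed = 1882/3188 = 0.59034; risk in unexposed = 1907/3701 = 0.51527.
RR = 0.59034 / 0.51527 = 1.14570
The risk among the exposed is 1.15 times that among the unexposed.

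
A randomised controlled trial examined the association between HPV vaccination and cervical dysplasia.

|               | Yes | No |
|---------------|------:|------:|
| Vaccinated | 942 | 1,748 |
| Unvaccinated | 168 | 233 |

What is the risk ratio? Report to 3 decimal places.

0.836

Cells: a = 942, b = 1748, c = 168, d = 233.
Risk in exposed = 942/2690 = 0.35019; risk in unexposed = 168/401 = 0.41895.
RR = 0.35019 / 0.41895 = 0.83586
The risk is 16% lower among the exposed than among the unexposed.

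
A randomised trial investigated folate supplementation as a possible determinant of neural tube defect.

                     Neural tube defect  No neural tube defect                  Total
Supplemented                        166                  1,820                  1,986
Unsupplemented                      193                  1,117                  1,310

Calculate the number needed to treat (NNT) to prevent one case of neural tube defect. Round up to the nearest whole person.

Risk in treated group = 166/1986 = 0.08359; risk in control = 193/1310 = 0.14733.
Absolute risk reduction = 0.14733 − 0.08359 = 0.06374
NNT = 1 / ARR = 1 / 0.06374 = 15.688 → round up → 16

16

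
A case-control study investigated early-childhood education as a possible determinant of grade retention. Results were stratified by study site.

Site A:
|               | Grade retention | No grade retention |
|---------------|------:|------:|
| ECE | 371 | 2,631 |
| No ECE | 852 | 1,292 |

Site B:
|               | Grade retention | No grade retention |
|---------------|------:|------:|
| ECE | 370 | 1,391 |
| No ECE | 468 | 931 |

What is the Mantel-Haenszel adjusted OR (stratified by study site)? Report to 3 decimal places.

0.315

OR_MH = Σ(aᵢdᵢ/nᵢ) / Σ(bᵢcᵢ/nᵢ), where nᵢ is the stratum total.
Stratum 1 (Site A): n = 5146; a·d/n = 371·1292/5146 = 93.1465; b·c/n = 2631·852/5146 = 435.6028
Stratum 2 (Site B): n = 3160; a·d/n = 370·931/3160 = 109.0095; b·c/n = 1391·468/3160 = 206.0089
OR_MH = (93.1465 + 109.0095) / (435.6028 + 206.0089) = 202.1560 / 641.6117 = 0.31508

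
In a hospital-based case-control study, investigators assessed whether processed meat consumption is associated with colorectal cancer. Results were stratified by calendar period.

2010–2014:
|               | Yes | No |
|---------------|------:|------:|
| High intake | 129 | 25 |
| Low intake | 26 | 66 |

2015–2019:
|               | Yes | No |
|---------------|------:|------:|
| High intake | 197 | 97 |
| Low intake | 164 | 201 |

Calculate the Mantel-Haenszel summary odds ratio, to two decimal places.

3.54

OR_MH = Σ(aᵢdᵢ/nᵢ) / Σ(bᵢcᵢ/nᵢ), where nᵢ is the stratum total.
Stratum 1 (2010–2014): n = 246; a·d/n = 129·66/246 = 34.6098; b·c/n = 25·26/246 = 2.6423
Stratum 2 (2015–2019): n = 659; a·d/n = 197·201/659 = 60.0865; b·c/n = 97·164/659 = 24.1396
OR_MH = (34.6098 + 60.0865) / (2.6423 + 24.1396) = 94.6963 / 26.7819 = 3.53583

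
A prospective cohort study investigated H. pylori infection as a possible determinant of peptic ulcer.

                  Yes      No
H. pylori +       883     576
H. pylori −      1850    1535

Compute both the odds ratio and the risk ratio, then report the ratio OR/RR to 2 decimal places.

Cells: a = 883, b = 576, c = 1850, d = 1535.
OR = (883·1535)/(576·1850) = 1355405/1065600 = 1.27196
Risk in exposed = 883/1459 = 0.60521; risk in unexposed = 1850/3385 = 0.54653; RR = 1.10737
OR/RR = 1.27196 / 1.10737 = 1.14864
The outcome is not rare, so the OR lies further from 1 than the RR.

1.15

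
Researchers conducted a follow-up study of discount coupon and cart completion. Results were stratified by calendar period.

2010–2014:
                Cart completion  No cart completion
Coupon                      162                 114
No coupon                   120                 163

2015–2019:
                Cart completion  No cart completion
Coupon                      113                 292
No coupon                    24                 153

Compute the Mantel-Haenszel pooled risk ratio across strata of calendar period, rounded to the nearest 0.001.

1.532

RR_MH = Σ(aᵢ·n₀ᵢ/nᵢ) / Σ(cᵢ·n₁ᵢ/nᵢ), with n₁ᵢ = aᵢ+bᵢ (exposed), n₀ᵢ = cᵢ+dᵢ (unexposed), nᵢ = n₁ᵢ+n₀ᵢ.
Stratum 1 (2010–2014): n₁ = 276, n₀ = 283, n = 559; a·n₀/n = 162·283/559 = 82.0143; c·n₁/n = 120·276/559 = 59.2487
Stratum 2 (2015–2019): n₁ = 405, n₀ = 177, n = 582; a·n₀/n = 113·177/582 = 34.3660; c·n₁/n = 24·405/582 = 16.7010
RR_MH = (82.0143 + 34.3660) / (59.2487 + 16.7010) = 116.3803 / 75.9497 = 1.53233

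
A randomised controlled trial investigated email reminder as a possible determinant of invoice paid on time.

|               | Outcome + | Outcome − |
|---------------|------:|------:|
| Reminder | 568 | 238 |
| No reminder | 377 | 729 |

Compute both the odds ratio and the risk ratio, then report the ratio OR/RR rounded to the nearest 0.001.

Cells: a = 568, b = 238, c = 377, d = 729.
OR = (568·729)/(238·377) = 414072/89726 = 4.61485
Risk in exposed = 568/806 = 0.70471; risk in unexposed = 377/1106 = 0.34087; RR = 2.06741
OR/RR = 4.61485 / 2.06741 = 2.23219
The outcome is not rare, so the OR lies further from 1 than the RR.

2.232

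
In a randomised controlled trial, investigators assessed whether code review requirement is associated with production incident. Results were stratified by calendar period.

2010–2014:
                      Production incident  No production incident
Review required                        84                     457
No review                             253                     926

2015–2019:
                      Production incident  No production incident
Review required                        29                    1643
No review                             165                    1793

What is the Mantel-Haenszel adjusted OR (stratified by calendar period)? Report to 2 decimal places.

0.42

OR_MH = Σ(aᵢdᵢ/nᵢ) / Σ(bᵢcᵢ/nᵢ), where nᵢ is the stratum total.
Stratum 1 (2010–2014): n = 1720; a·d/n = 84·926/1720 = 45.2233; b·c/n = 457·253/1720 = 67.2215
Stratum 2 (2015–2019): n = 3630; a·d/n = 29·1793/3630 = 14.3242; b·c/n = 1643·165/3630 = 74.6818
OR_MH = (45.2233 + 14.3242) / (67.2215 + 74.6818) = 59.5475 / 141.9033 = 0.41963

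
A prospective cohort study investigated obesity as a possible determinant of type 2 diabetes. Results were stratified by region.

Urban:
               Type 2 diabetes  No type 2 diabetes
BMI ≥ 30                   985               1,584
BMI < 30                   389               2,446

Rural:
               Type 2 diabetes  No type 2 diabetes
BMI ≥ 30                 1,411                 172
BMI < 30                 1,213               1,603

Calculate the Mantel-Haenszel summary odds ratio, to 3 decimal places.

5.946

OR_MH = Σ(aᵢdᵢ/nᵢ) / Σ(bᵢcᵢ/nᵢ), where nᵢ is the stratum total.
Stratum 1 (Urban): n = 5404; a·d/n = 985·2446/5404 = 445.8383; b·c/n = 1584·389/5404 = 114.0222
Stratum 2 (Rural): n = 4399; a·d/n = 1411·1603/4399 = 514.1698; b·c/n = 172·1213/4399 = 47.4281
OR_MH = (445.8383 + 514.1698) / (114.0222 + 47.4281) = 960.0081 / 161.4503 = 5.94615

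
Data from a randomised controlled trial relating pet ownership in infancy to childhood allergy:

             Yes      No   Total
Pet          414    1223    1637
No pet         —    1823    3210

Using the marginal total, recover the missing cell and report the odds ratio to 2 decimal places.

0.44

The missing cell is in the unexposed row: 3210 − 1823 = 1387.
So a = 414, b = 1223, c = 1387, d = 1823.
OR = (a·d)/(b·c) = (414 × 1823) / (1223 × 1387) = 754722 / 1696301 = 0.44492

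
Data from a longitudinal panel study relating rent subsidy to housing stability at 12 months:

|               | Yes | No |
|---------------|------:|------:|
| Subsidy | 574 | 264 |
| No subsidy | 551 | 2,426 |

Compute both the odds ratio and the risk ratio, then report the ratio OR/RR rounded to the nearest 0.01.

Cells: a = 574, b = 264, c = 551, d = 2426.
OR = (574·2426)/(264·551) = 1392524/145464 = 9.57298
Risk in exposed = 574/838 = 0.68496; risk in unexposed = 551/2977 = 0.18509; RR = 3.70080
OR/RR = 9.57298 / 3.70080 = 2.58674
The outcome is not rare, so the OR lies further from 1 than the RR.

2.59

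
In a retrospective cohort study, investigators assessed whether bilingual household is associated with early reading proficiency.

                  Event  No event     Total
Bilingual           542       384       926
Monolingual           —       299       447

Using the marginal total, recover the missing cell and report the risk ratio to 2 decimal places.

The missing cell is in the unexposed row: 447 − 299 = 148.
So a = 542, b = 384, c = 148, d = 299.
RR = [a/(a+b)] / [c/(c+d)] = (542/926) / (148/447) = 0.58531/0.33110 = 1.76780

1.77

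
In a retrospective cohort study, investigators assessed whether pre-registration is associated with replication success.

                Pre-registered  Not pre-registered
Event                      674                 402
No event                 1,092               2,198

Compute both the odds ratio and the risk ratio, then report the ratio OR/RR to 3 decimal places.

Reading the table with exposure as columns: a = 674 (Pre-registered, case), b = 1092 (Pre-registered, non-case), c = 402 (Not pre-registered, case), d = 2198.
OR = (674·2198)/(1092·402) = 1481452/438984 = 3.37473
Risk in exposed = 674/1766 = 0.38165; risk in unexposed = 402/2600 = 0.15462; RR = 2.46841
OR/RR = 3.37473 / 2.46841 = 1.36717
The outcome is not rare, so the OR lies further from 1 than the RR.

1.367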